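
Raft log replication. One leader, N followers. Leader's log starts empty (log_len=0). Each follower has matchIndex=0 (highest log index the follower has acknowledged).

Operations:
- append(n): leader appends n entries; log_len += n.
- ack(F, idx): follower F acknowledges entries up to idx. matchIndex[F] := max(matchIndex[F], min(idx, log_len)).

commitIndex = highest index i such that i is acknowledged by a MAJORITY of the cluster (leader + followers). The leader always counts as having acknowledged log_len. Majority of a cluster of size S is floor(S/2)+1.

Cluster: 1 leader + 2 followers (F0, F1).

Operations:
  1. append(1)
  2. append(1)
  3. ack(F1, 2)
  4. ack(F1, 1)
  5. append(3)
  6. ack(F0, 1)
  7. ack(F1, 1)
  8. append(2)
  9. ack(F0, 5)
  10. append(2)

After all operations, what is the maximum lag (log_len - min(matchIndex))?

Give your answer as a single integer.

Answer: 7

Derivation:
Op 1: append 1 -> log_len=1
Op 2: append 1 -> log_len=2
Op 3: F1 acks idx 2 -> match: F0=0 F1=2; commitIndex=2
Op 4: F1 acks idx 1 -> match: F0=0 F1=2; commitIndex=2
Op 5: append 3 -> log_len=5
Op 6: F0 acks idx 1 -> match: F0=1 F1=2; commitIndex=2
Op 7: F1 acks idx 1 -> match: F0=1 F1=2; commitIndex=2
Op 8: append 2 -> log_len=7
Op 9: F0 acks idx 5 -> match: F0=5 F1=2; commitIndex=5
Op 10: append 2 -> log_len=9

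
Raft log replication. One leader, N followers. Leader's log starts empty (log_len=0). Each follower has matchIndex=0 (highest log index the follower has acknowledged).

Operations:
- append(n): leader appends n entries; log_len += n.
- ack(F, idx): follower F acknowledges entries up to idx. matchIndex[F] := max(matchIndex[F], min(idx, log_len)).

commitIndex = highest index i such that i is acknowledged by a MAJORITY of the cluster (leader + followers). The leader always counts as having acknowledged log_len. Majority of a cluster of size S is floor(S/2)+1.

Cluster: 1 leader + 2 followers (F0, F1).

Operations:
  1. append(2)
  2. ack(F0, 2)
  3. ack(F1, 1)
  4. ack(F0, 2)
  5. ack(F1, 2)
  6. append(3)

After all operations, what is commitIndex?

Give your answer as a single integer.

Op 1: append 2 -> log_len=2
Op 2: F0 acks idx 2 -> match: F0=2 F1=0; commitIndex=2
Op 3: F1 acks idx 1 -> match: F0=2 F1=1; commitIndex=2
Op 4: F0 acks idx 2 -> match: F0=2 F1=1; commitIndex=2
Op 5: F1 acks idx 2 -> match: F0=2 F1=2; commitIndex=2
Op 6: append 3 -> log_len=5

Answer: 2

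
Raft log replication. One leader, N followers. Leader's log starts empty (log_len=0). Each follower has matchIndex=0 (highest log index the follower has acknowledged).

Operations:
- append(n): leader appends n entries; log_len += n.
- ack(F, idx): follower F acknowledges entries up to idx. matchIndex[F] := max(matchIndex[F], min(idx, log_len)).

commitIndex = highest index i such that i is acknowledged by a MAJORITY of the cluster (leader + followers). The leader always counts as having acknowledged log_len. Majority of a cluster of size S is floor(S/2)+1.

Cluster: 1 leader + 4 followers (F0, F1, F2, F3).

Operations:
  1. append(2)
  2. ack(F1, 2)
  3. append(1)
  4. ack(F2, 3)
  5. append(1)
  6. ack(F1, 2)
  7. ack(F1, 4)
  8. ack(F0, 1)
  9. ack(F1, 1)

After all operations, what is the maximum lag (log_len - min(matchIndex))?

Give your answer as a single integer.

Answer: 4

Derivation:
Op 1: append 2 -> log_len=2
Op 2: F1 acks idx 2 -> match: F0=0 F1=2 F2=0 F3=0; commitIndex=0
Op 3: append 1 -> log_len=3
Op 4: F2 acks idx 3 -> match: F0=0 F1=2 F2=3 F3=0; commitIndex=2
Op 5: append 1 -> log_len=4
Op 6: F1 acks idx 2 -> match: F0=0 F1=2 F2=3 F3=0; commitIndex=2
Op 7: F1 acks idx 4 -> match: F0=0 F1=4 F2=3 F3=0; commitIndex=3
Op 8: F0 acks idx 1 -> match: F0=1 F1=4 F2=3 F3=0; commitIndex=3
Op 9: F1 acks idx 1 -> match: F0=1 F1=4 F2=3 F3=0; commitIndex=3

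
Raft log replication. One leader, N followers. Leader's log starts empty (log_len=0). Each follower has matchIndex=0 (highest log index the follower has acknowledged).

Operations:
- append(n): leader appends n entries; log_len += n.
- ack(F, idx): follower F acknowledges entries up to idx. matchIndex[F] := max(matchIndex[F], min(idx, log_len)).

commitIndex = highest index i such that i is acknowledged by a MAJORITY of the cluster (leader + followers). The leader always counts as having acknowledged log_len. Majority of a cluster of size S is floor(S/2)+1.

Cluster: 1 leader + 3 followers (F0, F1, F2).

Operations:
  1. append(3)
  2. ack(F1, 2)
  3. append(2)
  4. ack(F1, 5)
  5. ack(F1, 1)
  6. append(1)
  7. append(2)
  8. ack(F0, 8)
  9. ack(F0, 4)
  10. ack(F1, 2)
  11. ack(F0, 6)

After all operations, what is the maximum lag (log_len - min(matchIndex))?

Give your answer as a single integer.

Op 1: append 3 -> log_len=3
Op 2: F1 acks idx 2 -> match: F0=0 F1=2 F2=0; commitIndex=0
Op 3: append 2 -> log_len=5
Op 4: F1 acks idx 5 -> match: F0=0 F1=5 F2=0; commitIndex=0
Op 5: F1 acks idx 1 -> match: F0=0 F1=5 F2=0; commitIndex=0
Op 6: append 1 -> log_len=6
Op 7: append 2 -> log_len=8
Op 8: F0 acks idx 8 -> match: F0=8 F1=5 F2=0; commitIndex=5
Op 9: F0 acks idx 4 -> match: F0=8 F1=5 F2=0; commitIndex=5
Op 10: F1 acks idx 2 -> match: F0=8 F1=5 F2=0; commitIndex=5
Op 11: F0 acks idx 6 -> match: F0=8 F1=5 F2=0; commitIndex=5

Answer: 8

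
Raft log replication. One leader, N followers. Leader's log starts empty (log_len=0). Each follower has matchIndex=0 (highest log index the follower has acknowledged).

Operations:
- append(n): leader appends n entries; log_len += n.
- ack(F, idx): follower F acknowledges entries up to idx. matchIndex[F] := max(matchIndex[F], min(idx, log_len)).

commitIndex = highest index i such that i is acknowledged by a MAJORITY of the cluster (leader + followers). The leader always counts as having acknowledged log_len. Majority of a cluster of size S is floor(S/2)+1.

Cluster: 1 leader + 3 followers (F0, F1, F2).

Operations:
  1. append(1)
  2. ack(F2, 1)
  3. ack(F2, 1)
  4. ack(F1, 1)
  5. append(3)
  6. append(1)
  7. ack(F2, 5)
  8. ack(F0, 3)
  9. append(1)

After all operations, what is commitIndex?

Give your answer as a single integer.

Op 1: append 1 -> log_len=1
Op 2: F2 acks idx 1 -> match: F0=0 F1=0 F2=1; commitIndex=0
Op 3: F2 acks idx 1 -> match: F0=0 F1=0 F2=1; commitIndex=0
Op 4: F1 acks idx 1 -> match: F0=0 F1=1 F2=1; commitIndex=1
Op 5: append 3 -> log_len=4
Op 6: append 1 -> log_len=5
Op 7: F2 acks idx 5 -> match: F0=0 F1=1 F2=5; commitIndex=1
Op 8: F0 acks idx 3 -> match: F0=3 F1=1 F2=5; commitIndex=3
Op 9: append 1 -> log_len=6

Answer: 3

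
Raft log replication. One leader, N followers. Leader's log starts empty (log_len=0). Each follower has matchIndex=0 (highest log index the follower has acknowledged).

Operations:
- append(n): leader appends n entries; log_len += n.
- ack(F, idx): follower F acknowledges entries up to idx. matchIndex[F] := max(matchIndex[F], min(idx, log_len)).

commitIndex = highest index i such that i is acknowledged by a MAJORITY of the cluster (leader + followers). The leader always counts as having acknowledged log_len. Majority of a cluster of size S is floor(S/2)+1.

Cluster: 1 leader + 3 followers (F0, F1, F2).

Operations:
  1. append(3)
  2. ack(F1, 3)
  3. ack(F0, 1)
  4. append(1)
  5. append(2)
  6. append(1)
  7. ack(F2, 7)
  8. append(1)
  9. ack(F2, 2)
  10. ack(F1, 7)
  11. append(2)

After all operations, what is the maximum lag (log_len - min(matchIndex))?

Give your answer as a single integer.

Op 1: append 3 -> log_len=3
Op 2: F1 acks idx 3 -> match: F0=0 F1=3 F2=0; commitIndex=0
Op 3: F0 acks idx 1 -> match: F0=1 F1=3 F2=0; commitIndex=1
Op 4: append 1 -> log_len=4
Op 5: append 2 -> log_len=6
Op 6: append 1 -> log_len=7
Op 7: F2 acks idx 7 -> match: F0=1 F1=3 F2=7; commitIndex=3
Op 8: append 1 -> log_len=8
Op 9: F2 acks idx 2 -> match: F0=1 F1=3 F2=7; commitIndex=3
Op 10: F1 acks idx 7 -> match: F0=1 F1=7 F2=7; commitIndex=7
Op 11: append 2 -> log_len=10

Answer: 9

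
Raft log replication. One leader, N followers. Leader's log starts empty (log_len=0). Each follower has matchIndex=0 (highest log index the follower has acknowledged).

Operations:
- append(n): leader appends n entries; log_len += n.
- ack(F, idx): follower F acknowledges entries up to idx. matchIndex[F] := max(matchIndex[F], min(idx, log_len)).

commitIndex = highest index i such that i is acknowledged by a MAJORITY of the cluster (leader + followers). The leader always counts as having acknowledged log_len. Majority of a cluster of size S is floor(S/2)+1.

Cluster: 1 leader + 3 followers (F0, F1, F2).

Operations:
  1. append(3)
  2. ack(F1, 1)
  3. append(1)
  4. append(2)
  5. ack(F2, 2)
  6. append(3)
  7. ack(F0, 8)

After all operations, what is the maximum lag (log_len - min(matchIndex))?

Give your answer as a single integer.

Answer: 8

Derivation:
Op 1: append 3 -> log_len=3
Op 2: F1 acks idx 1 -> match: F0=0 F1=1 F2=0; commitIndex=0
Op 3: append 1 -> log_len=4
Op 4: append 2 -> log_len=6
Op 5: F2 acks idx 2 -> match: F0=0 F1=1 F2=2; commitIndex=1
Op 6: append 3 -> log_len=9
Op 7: F0 acks idx 8 -> match: F0=8 F1=1 F2=2; commitIndex=2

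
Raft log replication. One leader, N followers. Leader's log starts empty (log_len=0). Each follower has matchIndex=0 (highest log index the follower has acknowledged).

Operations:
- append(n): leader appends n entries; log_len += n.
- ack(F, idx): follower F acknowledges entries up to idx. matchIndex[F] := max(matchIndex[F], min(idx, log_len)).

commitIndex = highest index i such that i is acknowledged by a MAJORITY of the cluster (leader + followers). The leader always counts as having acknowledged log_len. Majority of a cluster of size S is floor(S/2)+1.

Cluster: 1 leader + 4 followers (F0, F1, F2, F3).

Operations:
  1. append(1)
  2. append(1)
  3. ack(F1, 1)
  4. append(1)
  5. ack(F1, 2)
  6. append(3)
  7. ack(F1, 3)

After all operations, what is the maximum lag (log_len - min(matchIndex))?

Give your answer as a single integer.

Op 1: append 1 -> log_len=1
Op 2: append 1 -> log_len=2
Op 3: F1 acks idx 1 -> match: F0=0 F1=1 F2=0 F3=0; commitIndex=0
Op 4: append 1 -> log_len=3
Op 5: F1 acks idx 2 -> match: F0=0 F1=2 F2=0 F3=0; commitIndex=0
Op 6: append 3 -> log_len=6
Op 7: F1 acks idx 3 -> match: F0=0 F1=3 F2=0 F3=0; commitIndex=0

Answer: 6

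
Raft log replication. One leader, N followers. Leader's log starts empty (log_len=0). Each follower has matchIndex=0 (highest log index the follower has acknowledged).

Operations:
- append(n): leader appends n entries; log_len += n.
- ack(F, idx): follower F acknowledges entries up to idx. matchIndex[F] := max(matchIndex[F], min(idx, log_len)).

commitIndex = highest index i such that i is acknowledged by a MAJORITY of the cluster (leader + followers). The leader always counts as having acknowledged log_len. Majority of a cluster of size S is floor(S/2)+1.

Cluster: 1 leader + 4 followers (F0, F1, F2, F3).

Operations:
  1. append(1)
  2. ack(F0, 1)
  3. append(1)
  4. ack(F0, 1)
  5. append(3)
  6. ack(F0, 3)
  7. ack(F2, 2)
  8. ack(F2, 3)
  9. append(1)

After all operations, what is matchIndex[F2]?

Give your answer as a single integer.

Answer: 3

Derivation:
Op 1: append 1 -> log_len=1
Op 2: F0 acks idx 1 -> match: F0=1 F1=0 F2=0 F3=0; commitIndex=0
Op 3: append 1 -> log_len=2
Op 4: F0 acks idx 1 -> match: F0=1 F1=0 F2=0 F3=0; commitIndex=0
Op 5: append 3 -> log_len=5
Op 6: F0 acks idx 3 -> match: F0=3 F1=0 F2=0 F3=0; commitIndex=0
Op 7: F2 acks idx 2 -> match: F0=3 F1=0 F2=2 F3=0; commitIndex=2
Op 8: F2 acks idx 3 -> match: F0=3 F1=0 F2=3 F3=0; commitIndex=3
Op 9: append 1 -> log_len=6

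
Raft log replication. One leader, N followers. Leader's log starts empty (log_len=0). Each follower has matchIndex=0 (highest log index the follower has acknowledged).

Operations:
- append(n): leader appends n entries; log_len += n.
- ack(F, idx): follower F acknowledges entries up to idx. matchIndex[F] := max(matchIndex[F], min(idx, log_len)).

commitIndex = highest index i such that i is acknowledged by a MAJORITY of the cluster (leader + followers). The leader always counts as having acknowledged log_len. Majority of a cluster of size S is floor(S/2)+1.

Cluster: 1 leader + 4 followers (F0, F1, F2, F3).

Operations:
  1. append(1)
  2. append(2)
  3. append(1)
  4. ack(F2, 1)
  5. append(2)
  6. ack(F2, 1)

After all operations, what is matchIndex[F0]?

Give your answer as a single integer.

Answer: 0

Derivation:
Op 1: append 1 -> log_len=1
Op 2: append 2 -> log_len=3
Op 3: append 1 -> log_len=4
Op 4: F2 acks idx 1 -> match: F0=0 F1=0 F2=1 F3=0; commitIndex=0
Op 5: append 2 -> log_len=6
Op 6: F2 acks idx 1 -> match: F0=0 F1=0 F2=1 F3=0; commitIndex=0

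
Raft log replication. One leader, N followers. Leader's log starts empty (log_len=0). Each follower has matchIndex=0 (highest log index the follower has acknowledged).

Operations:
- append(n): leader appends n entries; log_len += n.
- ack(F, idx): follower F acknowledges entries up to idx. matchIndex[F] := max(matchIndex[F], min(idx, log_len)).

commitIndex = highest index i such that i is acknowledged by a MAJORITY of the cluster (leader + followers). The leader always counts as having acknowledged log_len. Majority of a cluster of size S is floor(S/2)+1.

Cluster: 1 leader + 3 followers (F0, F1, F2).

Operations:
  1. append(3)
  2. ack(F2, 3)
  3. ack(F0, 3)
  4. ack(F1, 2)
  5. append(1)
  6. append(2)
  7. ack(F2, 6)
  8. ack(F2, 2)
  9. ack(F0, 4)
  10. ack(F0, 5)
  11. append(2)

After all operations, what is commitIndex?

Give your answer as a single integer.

Answer: 5

Derivation:
Op 1: append 3 -> log_len=3
Op 2: F2 acks idx 3 -> match: F0=0 F1=0 F2=3; commitIndex=0
Op 3: F0 acks idx 3 -> match: F0=3 F1=0 F2=3; commitIndex=3
Op 4: F1 acks idx 2 -> match: F0=3 F1=2 F2=3; commitIndex=3
Op 5: append 1 -> log_len=4
Op 6: append 2 -> log_len=6
Op 7: F2 acks idx 6 -> match: F0=3 F1=2 F2=6; commitIndex=3
Op 8: F2 acks idx 2 -> match: F0=3 F1=2 F2=6; commitIndex=3
Op 9: F0 acks idx 4 -> match: F0=4 F1=2 F2=6; commitIndex=4
Op 10: F0 acks idx 5 -> match: F0=5 F1=2 F2=6; commitIndex=5
Op 11: append 2 -> log_len=8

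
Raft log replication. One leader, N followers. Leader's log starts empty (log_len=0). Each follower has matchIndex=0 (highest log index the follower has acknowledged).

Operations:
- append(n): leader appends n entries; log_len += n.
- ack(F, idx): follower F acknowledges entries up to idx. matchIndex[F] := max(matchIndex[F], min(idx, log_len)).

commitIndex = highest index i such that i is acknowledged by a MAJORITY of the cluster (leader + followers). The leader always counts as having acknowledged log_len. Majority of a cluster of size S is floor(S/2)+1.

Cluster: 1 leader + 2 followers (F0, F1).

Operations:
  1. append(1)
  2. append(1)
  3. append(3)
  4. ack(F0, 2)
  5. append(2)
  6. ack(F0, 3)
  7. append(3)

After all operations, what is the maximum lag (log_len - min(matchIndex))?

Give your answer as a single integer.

Op 1: append 1 -> log_len=1
Op 2: append 1 -> log_len=2
Op 3: append 3 -> log_len=5
Op 4: F0 acks idx 2 -> match: F0=2 F1=0; commitIndex=2
Op 5: append 2 -> log_len=7
Op 6: F0 acks idx 3 -> match: F0=3 F1=0; commitIndex=3
Op 7: append 3 -> log_len=10

Answer: 10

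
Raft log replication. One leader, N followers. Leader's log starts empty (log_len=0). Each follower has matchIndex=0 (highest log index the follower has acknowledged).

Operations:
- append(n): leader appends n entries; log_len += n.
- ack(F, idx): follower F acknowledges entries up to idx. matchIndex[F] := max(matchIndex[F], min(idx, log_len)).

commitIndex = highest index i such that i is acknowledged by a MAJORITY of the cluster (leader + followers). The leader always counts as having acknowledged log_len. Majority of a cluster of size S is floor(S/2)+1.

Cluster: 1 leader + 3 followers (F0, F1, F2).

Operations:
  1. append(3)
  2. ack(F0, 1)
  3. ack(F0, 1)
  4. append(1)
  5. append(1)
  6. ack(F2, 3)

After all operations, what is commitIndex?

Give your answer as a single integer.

Op 1: append 3 -> log_len=3
Op 2: F0 acks idx 1 -> match: F0=1 F1=0 F2=0; commitIndex=0
Op 3: F0 acks idx 1 -> match: F0=1 F1=0 F2=0; commitIndex=0
Op 4: append 1 -> log_len=4
Op 5: append 1 -> log_len=5
Op 6: F2 acks idx 3 -> match: F0=1 F1=0 F2=3; commitIndex=1

Answer: 1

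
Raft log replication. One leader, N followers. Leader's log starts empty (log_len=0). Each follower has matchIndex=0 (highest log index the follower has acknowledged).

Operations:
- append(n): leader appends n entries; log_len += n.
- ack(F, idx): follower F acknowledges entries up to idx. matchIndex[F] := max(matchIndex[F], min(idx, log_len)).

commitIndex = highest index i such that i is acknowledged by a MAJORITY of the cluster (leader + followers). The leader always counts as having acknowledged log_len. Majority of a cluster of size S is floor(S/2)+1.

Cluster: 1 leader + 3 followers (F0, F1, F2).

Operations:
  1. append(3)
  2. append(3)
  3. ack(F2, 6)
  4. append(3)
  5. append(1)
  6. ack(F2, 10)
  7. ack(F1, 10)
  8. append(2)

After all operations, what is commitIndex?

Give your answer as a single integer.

Answer: 10

Derivation:
Op 1: append 3 -> log_len=3
Op 2: append 3 -> log_len=6
Op 3: F2 acks idx 6 -> match: F0=0 F1=0 F2=6; commitIndex=0
Op 4: append 3 -> log_len=9
Op 5: append 1 -> log_len=10
Op 6: F2 acks idx 10 -> match: F0=0 F1=0 F2=10; commitIndex=0
Op 7: F1 acks idx 10 -> match: F0=0 F1=10 F2=10; commitIndex=10
Op 8: append 2 -> log_len=12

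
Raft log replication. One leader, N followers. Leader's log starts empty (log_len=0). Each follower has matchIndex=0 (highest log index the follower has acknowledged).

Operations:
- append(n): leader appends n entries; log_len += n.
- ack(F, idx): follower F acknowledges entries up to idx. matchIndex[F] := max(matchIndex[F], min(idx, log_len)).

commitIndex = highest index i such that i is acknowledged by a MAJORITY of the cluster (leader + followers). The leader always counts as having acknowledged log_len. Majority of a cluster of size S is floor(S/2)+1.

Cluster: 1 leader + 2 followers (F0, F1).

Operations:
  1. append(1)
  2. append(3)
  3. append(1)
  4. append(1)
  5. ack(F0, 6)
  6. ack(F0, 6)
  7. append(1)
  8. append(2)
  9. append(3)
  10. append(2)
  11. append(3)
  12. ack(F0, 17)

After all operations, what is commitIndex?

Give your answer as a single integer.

Op 1: append 1 -> log_len=1
Op 2: append 3 -> log_len=4
Op 3: append 1 -> log_len=5
Op 4: append 1 -> log_len=6
Op 5: F0 acks idx 6 -> match: F0=6 F1=0; commitIndex=6
Op 6: F0 acks idx 6 -> match: F0=6 F1=0; commitIndex=6
Op 7: append 1 -> log_len=7
Op 8: append 2 -> log_len=9
Op 9: append 3 -> log_len=12
Op 10: append 2 -> log_len=14
Op 11: append 3 -> log_len=17
Op 12: F0 acks idx 17 -> match: F0=17 F1=0; commitIndex=17

Answer: 17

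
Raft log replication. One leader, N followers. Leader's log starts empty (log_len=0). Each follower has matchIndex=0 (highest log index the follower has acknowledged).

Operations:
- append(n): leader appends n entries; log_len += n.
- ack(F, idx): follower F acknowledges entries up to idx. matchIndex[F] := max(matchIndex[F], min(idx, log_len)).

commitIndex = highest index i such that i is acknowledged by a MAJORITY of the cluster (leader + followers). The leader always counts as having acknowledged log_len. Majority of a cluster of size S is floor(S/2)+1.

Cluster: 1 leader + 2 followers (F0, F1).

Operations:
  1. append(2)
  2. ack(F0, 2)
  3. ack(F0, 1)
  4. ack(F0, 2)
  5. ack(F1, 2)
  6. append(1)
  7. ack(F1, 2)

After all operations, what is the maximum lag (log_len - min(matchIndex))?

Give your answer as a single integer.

Answer: 1

Derivation:
Op 1: append 2 -> log_len=2
Op 2: F0 acks idx 2 -> match: F0=2 F1=0; commitIndex=2
Op 3: F0 acks idx 1 -> match: F0=2 F1=0; commitIndex=2
Op 4: F0 acks idx 2 -> match: F0=2 F1=0; commitIndex=2
Op 5: F1 acks idx 2 -> match: F0=2 F1=2; commitIndex=2
Op 6: append 1 -> log_len=3
Op 7: F1 acks idx 2 -> match: F0=2 F1=2; commitIndex=2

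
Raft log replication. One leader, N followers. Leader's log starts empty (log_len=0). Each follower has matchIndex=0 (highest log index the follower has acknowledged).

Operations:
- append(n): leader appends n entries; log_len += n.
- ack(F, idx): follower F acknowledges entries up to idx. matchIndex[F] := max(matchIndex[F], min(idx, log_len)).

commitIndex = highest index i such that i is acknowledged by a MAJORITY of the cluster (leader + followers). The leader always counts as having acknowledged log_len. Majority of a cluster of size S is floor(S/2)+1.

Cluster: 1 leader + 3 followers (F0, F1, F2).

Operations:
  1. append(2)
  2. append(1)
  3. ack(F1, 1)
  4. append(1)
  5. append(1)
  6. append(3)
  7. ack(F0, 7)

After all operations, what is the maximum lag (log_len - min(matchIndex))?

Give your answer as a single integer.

Answer: 8

Derivation:
Op 1: append 2 -> log_len=2
Op 2: append 1 -> log_len=3
Op 3: F1 acks idx 1 -> match: F0=0 F1=1 F2=0; commitIndex=0
Op 4: append 1 -> log_len=4
Op 5: append 1 -> log_len=5
Op 6: append 3 -> log_len=8
Op 7: F0 acks idx 7 -> match: F0=7 F1=1 F2=0; commitIndex=1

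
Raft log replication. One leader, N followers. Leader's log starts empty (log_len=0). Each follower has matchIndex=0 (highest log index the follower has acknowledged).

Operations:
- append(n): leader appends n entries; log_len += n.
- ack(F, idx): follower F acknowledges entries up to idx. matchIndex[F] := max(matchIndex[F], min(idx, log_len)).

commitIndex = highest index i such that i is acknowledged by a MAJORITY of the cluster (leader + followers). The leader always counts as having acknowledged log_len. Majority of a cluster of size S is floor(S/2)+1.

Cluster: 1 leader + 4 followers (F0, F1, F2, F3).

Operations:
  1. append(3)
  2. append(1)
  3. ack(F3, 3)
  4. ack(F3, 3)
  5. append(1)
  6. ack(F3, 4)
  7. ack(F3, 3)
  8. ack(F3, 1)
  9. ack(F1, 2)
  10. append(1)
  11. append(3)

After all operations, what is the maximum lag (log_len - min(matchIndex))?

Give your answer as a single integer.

Op 1: append 3 -> log_len=3
Op 2: append 1 -> log_len=4
Op 3: F3 acks idx 3 -> match: F0=0 F1=0 F2=0 F3=3; commitIndex=0
Op 4: F3 acks idx 3 -> match: F0=0 F1=0 F2=0 F3=3; commitIndex=0
Op 5: append 1 -> log_len=5
Op 6: F3 acks idx 4 -> match: F0=0 F1=0 F2=0 F3=4; commitIndex=0
Op 7: F3 acks idx 3 -> match: F0=0 F1=0 F2=0 F3=4; commitIndex=0
Op 8: F3 acks idx 1 -> match: F0=0 F1=0 F2=0 F3=4; commitIndex=0
Op 9: F1 acks idx 2 -> match: F0=0 F1=2 F2=0 F3=4; commitIndex=2
Op 10: append 1 -> log_len=6
Op 11: append 3 -> log_len=9

Answer: 9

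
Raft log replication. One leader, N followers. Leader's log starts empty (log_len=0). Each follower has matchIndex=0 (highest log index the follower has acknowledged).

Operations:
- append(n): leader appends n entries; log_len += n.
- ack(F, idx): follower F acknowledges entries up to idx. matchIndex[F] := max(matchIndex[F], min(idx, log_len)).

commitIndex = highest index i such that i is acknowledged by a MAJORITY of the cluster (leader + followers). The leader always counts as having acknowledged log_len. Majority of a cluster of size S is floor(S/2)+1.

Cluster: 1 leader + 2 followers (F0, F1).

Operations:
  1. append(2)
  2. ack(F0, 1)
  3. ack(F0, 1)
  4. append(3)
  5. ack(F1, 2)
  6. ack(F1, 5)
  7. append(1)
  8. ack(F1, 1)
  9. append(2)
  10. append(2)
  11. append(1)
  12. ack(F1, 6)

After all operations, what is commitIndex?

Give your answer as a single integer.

Op 1: append 2 -> log_len=2
Op 2: F0 acks idx 1 -> match: F0=1 F1=0; commitIndex=1
Op 3: F0 acks idx 1 -> match: F0=1 F1=0; commitIndex=1
Op 4: append 3 -> log_len=5
Op 5: F1 acks idx 2 -> match: F0=1 F1=2; commitIndex=2
Op 6: F1 acks idx 5 -> match: F0=1 F1=5; commitIndex=5
Op 7: append 1 -> log_len=6
Op 8: F1 acks idx 1 -> match: F0=1 F1=5; commitIndex=5
Op 9: append 2 -> log_len=8
Op 10: append 2 -> log_len=10
Op 11: append 1 -> log_len=11
Op 12: F1 acks idx 6 -> match: F0=1 F1=6; commitIndex=6

Answer: 6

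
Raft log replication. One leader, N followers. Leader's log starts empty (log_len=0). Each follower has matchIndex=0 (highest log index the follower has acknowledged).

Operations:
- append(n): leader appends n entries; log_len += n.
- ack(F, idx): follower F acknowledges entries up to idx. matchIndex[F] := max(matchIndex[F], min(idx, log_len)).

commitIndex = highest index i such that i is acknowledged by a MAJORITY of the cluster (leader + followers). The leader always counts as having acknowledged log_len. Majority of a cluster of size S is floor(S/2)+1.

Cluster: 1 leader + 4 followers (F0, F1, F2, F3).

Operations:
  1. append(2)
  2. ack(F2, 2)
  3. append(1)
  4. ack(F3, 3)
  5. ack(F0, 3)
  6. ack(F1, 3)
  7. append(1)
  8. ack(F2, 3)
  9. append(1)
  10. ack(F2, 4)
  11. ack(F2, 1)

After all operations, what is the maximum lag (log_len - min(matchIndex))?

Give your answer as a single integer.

Op 1: append 2 -> log_len=2
Op 2: F2 acks idx 2 -> match: F0=0 F1=0 F2=2 F3=0; commitIndex=0
Op 3: append 1 -> log_len=3
Op 4: F3 acks idx 3 -> match: F0=0 F1=0 F2=2 F3=3; commitIndex=2
Op 5: F0 acks idx 3 -> match: F0=3 F1=0 F2=2 F3=3; commitIndex=3
Op 6: F1 acks idx 3 -> match: F0=3 F1=3 F2=2 F3=3; commitIndex=3
Op 7: append 1 -> log_len=4
Op 8: F2 acks idx 3 -> match: F0=3 F1=3 F2=3 F3=3; commitIndex=3
Op 9: append 1 -> log_len=5
Op 10: F2 acks idx 4 -> match: F0=3 F1=3 F2=4 F3=3; commitIndex=3
Op 11: F2 acks idx 1 -> match: F0=3 F1=3 F2=4 F3=3; commitIndex=3

Answer: 2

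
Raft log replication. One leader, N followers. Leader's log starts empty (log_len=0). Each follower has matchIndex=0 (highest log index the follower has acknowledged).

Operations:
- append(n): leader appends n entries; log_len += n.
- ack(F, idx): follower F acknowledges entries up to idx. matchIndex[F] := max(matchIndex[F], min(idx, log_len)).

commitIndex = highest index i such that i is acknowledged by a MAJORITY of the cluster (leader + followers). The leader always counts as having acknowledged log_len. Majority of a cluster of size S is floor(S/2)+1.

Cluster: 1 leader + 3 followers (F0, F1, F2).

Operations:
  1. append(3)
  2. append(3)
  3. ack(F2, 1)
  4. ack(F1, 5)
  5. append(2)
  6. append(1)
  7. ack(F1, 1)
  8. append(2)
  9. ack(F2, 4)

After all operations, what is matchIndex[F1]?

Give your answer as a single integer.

Answer: 5

Derivation:
Op 1: append 3 -> log_len=3
Op 2: append 3 -> log_len=6
Op 3: F2 acks idx 1 -> match: F0=0 F1=0 F2=1; commitIndex=0
Op 4: F1 acks idx 5 -> match: F0=0 F1=5 F2=1; commitIndex=1
Op 5: append 2 -> log_len=8
Op 6: append 1 -> log_len=9
Op 7: F1 acks idx 1 -> match: F0=0 F1=5 F2=1; commitIndex=1
Op 8: append 2 -> log_len=11
Op 9: F2 acks idx 4 -> match: F0=0 F1=5 F2=4; commitIndex=4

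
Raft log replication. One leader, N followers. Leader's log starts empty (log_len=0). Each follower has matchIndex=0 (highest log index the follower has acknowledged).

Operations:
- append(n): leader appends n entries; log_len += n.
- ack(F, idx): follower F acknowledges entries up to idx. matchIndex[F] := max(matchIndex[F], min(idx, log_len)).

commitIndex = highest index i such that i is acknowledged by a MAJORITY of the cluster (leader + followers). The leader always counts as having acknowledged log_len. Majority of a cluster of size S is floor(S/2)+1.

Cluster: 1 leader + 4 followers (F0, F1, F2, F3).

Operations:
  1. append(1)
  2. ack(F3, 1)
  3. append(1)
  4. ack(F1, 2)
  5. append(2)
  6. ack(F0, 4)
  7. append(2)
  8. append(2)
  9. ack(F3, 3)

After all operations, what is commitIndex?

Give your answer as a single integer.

Answer: 3

Derivation:
Op 1: append 1 -> log_len=1
Op 2: F3 acks idx 1 -> match: F0=0 F1=0 F2=0 F3=1; commitIndex=0
Op 3: append 1 -> log_len=2
Op 4: F1 acks idx 2 -> match: F0=0 F1=2 F2=0 F3=1; commitIndex=1
Op 5: append 2 -> log_len=4
Op 6: F0 acks idx 4 -> match: F0=4 F1=2 F2=0 F3=1; commitIndex=2
Op 7: append 2 -> log_len=6
Op 8: append 2 -> log_len=8
Op 9: F3 acks idx 3 -> match: F0=4 F1=2 F2=0 F3=3; commitIndex=3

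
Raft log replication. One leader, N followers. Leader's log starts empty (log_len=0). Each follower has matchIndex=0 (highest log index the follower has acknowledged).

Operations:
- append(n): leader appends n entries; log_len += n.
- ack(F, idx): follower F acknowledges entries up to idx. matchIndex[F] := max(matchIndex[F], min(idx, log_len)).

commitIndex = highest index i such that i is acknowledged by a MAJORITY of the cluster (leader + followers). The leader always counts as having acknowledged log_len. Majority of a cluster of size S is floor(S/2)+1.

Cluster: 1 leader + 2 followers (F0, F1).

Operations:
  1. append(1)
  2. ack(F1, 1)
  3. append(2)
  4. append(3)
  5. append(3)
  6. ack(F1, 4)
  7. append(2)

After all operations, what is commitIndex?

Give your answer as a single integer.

Answer: 4

Derivation:
Op 1: append 1 -> log_len=1
Op 2: F1 acks idx 1 -> match: F0=0 F1=1; commitIndex=1
Op 3: append 2 -> log_len=3
Op 4: append 3 -> log_len=6
Op 5: append 3 -> log_len=9
Op 6: F1 acks idx 4 -> match: F0=0 F1=4; commitIndex=4
Op 7: append 2 -> log_len=11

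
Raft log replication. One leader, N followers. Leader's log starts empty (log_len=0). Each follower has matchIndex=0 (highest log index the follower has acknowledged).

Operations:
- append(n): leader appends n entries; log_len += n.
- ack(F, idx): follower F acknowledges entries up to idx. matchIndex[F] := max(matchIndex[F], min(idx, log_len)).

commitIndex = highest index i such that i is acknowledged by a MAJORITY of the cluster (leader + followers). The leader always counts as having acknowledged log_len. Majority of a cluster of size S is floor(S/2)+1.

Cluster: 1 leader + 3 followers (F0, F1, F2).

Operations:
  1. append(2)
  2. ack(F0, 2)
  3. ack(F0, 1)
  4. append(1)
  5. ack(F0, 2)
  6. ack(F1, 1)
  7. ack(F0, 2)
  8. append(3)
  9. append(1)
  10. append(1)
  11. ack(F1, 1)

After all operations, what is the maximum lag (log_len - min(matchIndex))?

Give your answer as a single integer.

Answer: 8

Derivation:
Op 1: append 2 -> log_len=2
Op 2: F0 acks idx 2 -> match: F0=2 F1=0 F2=0; commitIndex=0
Op 3: F0 acks idx 1 -> match: F0=2 F1=0 F2=0; commitIndex=0
Op 4: append 1 -> log_len=3
Op 5: F0 acks idx 2 -> match: F0=2 F1=0 F2=0; commitIndex=0
Op 6: F1 acks idx 1 -> match: F0=2 F1=1 F2=0; commitIndex=1
Op 7: F0 acks idx 2 -> match: F0=2 F1=1 F2=0; commitIndex=1
Op 8: append 3 -> log_len=6
Op 9: append 1 -> log_len=7
Op 10: append 1 -> log_len=8
Op 11: F1 acks idx 1 -> match: F0=2 F1=1 F2=0; commitIndex=1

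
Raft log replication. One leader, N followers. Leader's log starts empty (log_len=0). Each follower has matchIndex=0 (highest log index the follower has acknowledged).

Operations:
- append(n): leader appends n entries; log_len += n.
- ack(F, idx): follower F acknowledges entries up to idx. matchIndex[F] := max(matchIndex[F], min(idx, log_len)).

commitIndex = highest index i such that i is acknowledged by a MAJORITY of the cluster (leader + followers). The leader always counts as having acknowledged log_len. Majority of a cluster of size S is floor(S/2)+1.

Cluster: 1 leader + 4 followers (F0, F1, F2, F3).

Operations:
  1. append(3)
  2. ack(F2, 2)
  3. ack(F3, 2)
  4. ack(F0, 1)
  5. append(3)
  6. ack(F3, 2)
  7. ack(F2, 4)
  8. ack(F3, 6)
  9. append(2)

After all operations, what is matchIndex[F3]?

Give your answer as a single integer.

Op 1: append 3 -> log_len=3
Op 2: F2 acks idx 2 -> match: F0=0 F1=0 F2=2 F3=0; commitIndex=0
Op 3: F3 acks idx 2 -> match: F0=0 F1=0 F2=2 F3=2; commitIndex=2
Op 4: F0 acks idx 1 -> match: F0=1 F1=0 F2=2 F3=2; commitIndex=2
Op 5: append 3 -> log_len=6
Op 6: F3 acks idx 2 -> match: F0=1 F1=0 F2=2 F3=2; commitIndex=2
Op 7: F2 acks idx 4 -> match: F0=1 F1=0 F2=4 F3=2; commitIndex=2
Op 8: F3 acks idx 6 -> match: F0=1 F1=0 F2=4 F3=6; commitIndex=4
Op 9: append 2 -> log_len=8

Answer: 6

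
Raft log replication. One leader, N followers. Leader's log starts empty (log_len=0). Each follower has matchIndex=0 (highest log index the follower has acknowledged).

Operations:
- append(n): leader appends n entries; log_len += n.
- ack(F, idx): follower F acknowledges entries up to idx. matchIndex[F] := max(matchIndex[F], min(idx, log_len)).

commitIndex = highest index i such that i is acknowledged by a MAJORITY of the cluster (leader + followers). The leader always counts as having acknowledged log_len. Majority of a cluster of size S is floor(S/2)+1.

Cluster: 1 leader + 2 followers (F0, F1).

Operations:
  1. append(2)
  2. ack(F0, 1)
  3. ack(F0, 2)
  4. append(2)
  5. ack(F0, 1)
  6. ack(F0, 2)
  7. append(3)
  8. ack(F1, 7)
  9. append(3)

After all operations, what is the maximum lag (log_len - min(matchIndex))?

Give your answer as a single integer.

Op 1: append 2 -> log_len=2
Op 2: F0 acks idx 1 -> match: F0=1 F1=0; commitIndex=1
Op 3: F0 acks idx 2 -> match: F0=2 F1=0; commitIndex=2
Op 4: append 2 -> log_len=4
Op 5: F0 acks idx 1 -> match: F0=2 F1=0; commitIndex=2
Op 6: F0 acks idx 2 -> match: F0=2 F1=0; commitIndex=2
Op 7: append 3 -> log_len=7
Op 8: F1 acks idx 7 -> match: F0=2 F1=7; commitIndex=7
Op 9: append 3 -> log_len=10

Answer: 8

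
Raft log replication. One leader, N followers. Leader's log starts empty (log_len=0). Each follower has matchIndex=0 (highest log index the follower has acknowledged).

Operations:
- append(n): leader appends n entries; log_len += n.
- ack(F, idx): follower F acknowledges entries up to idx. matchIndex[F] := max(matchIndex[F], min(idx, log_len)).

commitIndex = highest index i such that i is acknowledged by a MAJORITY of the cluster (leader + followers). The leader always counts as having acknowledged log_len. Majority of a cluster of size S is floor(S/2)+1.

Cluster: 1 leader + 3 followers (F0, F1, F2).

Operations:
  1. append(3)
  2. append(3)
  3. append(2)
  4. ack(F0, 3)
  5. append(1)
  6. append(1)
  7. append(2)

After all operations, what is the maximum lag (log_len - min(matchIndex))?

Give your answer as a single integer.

Op 1: append 3 -> log_len=3
Op 2: append 3 -> log_len=6
Op 3: append 2 -> log_len=8
Op 4: F0 acks idx 3 -> match: F0=3 F1=0 F2=0; commitIndex=0
Op 5: append 1 -> log_len=9
Op 6: append 1 -> log_len=10
Op 7: append 2 -> log_len=12

Answer: 12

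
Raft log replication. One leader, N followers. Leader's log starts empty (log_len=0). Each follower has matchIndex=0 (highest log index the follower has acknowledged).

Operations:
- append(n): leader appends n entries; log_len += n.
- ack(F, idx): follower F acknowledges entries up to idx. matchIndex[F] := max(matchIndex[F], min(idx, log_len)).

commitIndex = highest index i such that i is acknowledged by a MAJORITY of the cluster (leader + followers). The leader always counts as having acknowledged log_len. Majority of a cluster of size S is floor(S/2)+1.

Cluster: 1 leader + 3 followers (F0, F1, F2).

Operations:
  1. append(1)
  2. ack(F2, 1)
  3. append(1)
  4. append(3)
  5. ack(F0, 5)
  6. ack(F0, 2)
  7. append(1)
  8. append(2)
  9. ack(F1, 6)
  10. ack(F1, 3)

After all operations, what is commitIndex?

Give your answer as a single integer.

Op 1: append 1 -> log_len=1
Op 2: F2 acks idx 1 -> match: F0=0 F1=0 F2=1; commitIndex=0
Op 3: append 1 -> log_len=2
Op 4: append 3 -> log_len=5
Op 5: F0 acks idx 5 -> match: F0=5 F1=0 F2=1; commitIndex=1
Op 6: F0 acks idx 2 -> match: F0=5 F1=0 F2=1; commitIndex=1
Op 7: append 1 -> log_len=6
Op 8: append 2 -> log_len=8
Op 9: F1 acks idx 6 -> match: F0=5 F1=6 F2=1; commitIndex=5
Op 10: F1 acks idx 3 -> match: F0=5 F1=6 F2=1; commitIndex=5

Answer: 5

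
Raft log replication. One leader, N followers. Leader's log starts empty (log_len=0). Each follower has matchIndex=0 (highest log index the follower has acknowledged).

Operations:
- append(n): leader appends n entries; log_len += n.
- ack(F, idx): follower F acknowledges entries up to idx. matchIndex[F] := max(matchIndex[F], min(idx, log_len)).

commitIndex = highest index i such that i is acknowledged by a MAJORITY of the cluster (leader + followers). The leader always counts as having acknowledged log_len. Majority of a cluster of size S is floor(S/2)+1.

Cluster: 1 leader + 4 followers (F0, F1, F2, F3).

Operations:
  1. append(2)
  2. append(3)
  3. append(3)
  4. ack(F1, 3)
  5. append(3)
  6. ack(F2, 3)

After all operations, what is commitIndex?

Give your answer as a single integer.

Answer: 3

Derivation:
Op 1: append 2 -> log_len=2
Op 2: append 3 -> log_len=5
Op 3: append 3 -> log_len=8
Op 4: F1 acks idx 3 -> match: F0=0 F1=3 F2=0 F3=0; commitIndex=0
Op 5: append 3 -> log_len=11
Op 6: F2 acks idx 3 -> match: F0=0 F1=3 F2=3 F3=0; commitIndex=3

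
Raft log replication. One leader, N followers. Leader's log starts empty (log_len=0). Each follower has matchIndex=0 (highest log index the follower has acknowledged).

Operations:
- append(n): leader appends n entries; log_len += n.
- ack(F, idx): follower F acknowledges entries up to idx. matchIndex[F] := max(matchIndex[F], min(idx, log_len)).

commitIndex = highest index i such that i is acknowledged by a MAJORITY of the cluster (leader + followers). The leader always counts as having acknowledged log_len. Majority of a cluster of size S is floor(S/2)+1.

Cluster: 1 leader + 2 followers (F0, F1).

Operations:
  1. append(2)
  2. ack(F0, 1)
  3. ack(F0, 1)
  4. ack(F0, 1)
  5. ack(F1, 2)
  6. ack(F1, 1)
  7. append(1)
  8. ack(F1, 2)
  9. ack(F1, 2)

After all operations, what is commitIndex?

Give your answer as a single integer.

Op 1: append 2 -> log_len=2
Op 2: F0 acks idx 1 -> match: F0=1 F1=0; commitIndex=1
Op 3: F0 acks idx 1 -> match: F0=1 F1=0; commitIndex=1
Op 4: F0 acks idx 1 -> match: F0=1 F1=0; commitIndex=1
Op 5: F1 acks idx 2 -> match: F0=1 F1=2; commitIndex=2
Op 6: F1 acks idx 1 -> match: F0=1 F1=2; commitIndex=2
Op 7: append 1 -> log_len=3
Op 8: F1 acks idx 2 -> match: F0=1 F1=2; commitIndex=2
Op 9: F1 acks idx 2 -> match: F0=1 F1=2; commitIndex=2

Answer: 2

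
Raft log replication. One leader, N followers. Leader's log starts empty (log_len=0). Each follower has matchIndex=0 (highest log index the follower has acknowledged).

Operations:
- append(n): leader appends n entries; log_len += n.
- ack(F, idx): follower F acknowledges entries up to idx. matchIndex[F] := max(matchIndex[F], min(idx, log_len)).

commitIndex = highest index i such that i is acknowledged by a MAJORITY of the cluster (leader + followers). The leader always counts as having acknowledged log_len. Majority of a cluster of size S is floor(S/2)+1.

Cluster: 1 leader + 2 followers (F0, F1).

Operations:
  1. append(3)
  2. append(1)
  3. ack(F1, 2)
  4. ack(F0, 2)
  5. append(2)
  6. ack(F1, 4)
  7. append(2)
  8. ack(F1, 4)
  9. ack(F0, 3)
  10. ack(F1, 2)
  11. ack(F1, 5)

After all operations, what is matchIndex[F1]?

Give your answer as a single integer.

Op 1: append 3 -> log_len=3
Op 2: append 1 -> log_len=4
Op 3: F1 acks idx 2 -> match: F0=0 F1=2; commitIndex=2
Op 4: F0 acks idx 2 -> match: F0=2 F1=2; commitIndex=2
Op 5: append 2 -> log_len=6
Op 6: F1 acks idx 4 -> match: F0=2 F1=4; commitIndex=4
Op 7: append 2 -> log_len=8
Op 8: F1 acks idx 4 -> match: F0=2 F1=4; commitIndex=4
Op 9: F0 acks idx 3 -> match: F0=3 F1=4; commitIndex=4
Op 10: F1 acks idx 2 -> match: F0=3 F1=4; commitIndex=4
Op 11: F1 acks idx 5 -> match: F0=3 F1=5; commitIndex=5

Answer: 5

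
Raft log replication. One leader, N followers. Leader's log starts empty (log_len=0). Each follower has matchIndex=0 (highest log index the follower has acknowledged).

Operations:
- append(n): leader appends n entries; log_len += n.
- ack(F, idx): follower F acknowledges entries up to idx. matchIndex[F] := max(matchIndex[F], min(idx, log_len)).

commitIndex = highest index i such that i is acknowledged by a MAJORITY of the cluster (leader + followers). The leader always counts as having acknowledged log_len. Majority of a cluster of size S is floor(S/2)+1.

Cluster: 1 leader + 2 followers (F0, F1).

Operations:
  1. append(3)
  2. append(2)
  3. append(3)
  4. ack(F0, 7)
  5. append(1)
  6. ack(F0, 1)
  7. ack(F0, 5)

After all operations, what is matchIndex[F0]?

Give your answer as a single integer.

Answer: 7

Derivation:
Op 1: append 3 -> log_len=3
Op 2: append 2 -> log_len=5
Op 3: append 3 -> log_len=8
Op 4: F0 acks idx 7 -> match: F0=7 F1=0; commitIndex=7
Op 5: append 1 -> log_len=9
Op 6: F0 acks idx 1 -> match: F0=7 F1=0; commitIndex=7
Op 7: F0 acks idx 5 -> match: F0=7 F1=0; commitIndex=7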